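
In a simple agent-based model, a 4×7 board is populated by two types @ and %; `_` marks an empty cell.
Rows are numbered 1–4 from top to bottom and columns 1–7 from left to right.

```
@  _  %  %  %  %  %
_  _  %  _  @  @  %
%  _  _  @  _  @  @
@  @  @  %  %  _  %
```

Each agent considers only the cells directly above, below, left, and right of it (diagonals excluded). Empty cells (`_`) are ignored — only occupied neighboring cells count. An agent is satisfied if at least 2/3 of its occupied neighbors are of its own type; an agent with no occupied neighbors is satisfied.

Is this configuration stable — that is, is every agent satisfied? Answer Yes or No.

No

(1,1)@ 0/0 ✓
(1,3)% 2/2 ✓
(1,4)% 2/2 ✓
(1,5)% 2/3 ✓
(1,6)% 2/3 ✓
(1,7)% 2/2 ✓
(2,3)% 1/1 ✓
(2,5)@ 1/2 ✗
(2,6)@ 2/4 ✗
(2,7)% 1/3 ✗
(3,1)% 0/1 ✗
(3,4)@ 0/1 ✗
(3,6)@ 2/2 ✓
(3,7)@ 1/3 ✗
(4,1)@ 1/2 ✗
(4,2)@ 2/2 ✓
(4,3)@ 1/2 ✗
(4,4)% 1/3 ✗
(4,5)% 1/1 ✓
(4,7)% 0/1 ✗
For instance (2,5) has only 1/2 same-type neighbors, below 2/3.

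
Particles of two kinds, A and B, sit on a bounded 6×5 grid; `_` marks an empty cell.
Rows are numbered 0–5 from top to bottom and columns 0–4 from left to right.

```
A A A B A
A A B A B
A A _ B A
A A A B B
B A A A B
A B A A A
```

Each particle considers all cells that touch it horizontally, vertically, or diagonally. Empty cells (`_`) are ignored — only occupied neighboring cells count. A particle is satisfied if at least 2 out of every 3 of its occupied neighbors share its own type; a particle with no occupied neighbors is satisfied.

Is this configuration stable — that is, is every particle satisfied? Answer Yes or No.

No

(0,0)A 3/3 ok
(0,1)A 4/5 ok
(0,2)A 3/5 unhappy
(0,3)B 2/5 unhappy
(0,4)A 1/3 unhappy
(1,0)A 5/5 ok
(1,1)A 6/7 ok
(1,2)B 2/7 unhappy
(1,3)A 3/7 unhappy
(1,4)B 2/5 unhappy
(2,0)A 5/5 ok
(2,1)A 6/7 ok
(2,3)B 4/7 unhappy
(2,4)A 1/5 unhappy
(3,0)A 4/5 ok
(3,1)A 6/7 ok
(3,2)A 5/7 ok
(3,3)B 3/7 unhappy
(3,4)B 3/5 unhappy
(4,0)B 1/5 unhappy
(4,1)A 6/8 ok
(4,2)A 6/8 ok
(4,3)A 5/8 unhappy
(4,4)B 2/5 unhappy
(5,0)A 1/3 unhappy
(5,1)B 1/5 unhappy
(5,2)A 4/5 ok
(5,3)A 4/5 ok
(5,4)A 2/3 ok
For instance (0,2) has only 3/5 same-type neighbors, below 2/3.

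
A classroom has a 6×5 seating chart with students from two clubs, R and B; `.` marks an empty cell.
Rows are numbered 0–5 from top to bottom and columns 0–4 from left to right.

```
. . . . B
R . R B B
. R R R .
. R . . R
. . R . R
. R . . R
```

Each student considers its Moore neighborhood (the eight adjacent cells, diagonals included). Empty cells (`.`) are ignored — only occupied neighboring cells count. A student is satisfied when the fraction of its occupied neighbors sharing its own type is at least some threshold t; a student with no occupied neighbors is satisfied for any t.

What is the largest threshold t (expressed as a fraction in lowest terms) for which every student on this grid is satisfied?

2/5

Row 0: (0,4)B 2/2
Row 1: (1,0)R 1/1 · (1,2)R 3/4 · (1,3)B 2/5 · (1,4)B 2/3
Row 2: (2,1)R 4/4 · (2,2)R 4/5 · (2,3)R 3/5
Row 3: (3,1)R 3/3 · (3,4)R 2/2
Row 4: (4,2)R 2/2 · (4,4)R 2/2
Row 5: (5,1)R 1/1 · (5,4)R 1/1
The smallest same-type fraction is 2/5 at (1,3), which reduces to 2/5. Any threshold above that leaves this student unsatisfied.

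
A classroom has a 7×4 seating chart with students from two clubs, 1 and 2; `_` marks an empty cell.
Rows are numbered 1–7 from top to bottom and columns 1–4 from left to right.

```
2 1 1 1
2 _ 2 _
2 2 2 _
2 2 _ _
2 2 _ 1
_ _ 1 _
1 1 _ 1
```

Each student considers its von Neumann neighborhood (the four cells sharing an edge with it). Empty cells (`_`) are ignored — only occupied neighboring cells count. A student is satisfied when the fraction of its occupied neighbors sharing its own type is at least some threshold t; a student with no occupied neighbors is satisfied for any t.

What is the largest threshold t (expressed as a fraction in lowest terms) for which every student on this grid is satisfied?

(1,1)2 1/2
(1,2)1 1/2
(1,3)1 2/3
(1,4)1 1/1
(2,1)2 2/2
(2,3)2 1/2
(3,1)2 3/3
(3,2)2 3/3
(3,3)2 2/2
(4,1)2 3/3
(4,2)2 3/3
(5,1)2 2/2
(5,2)2 2/2
(5,4)1 — no occupied neighbors
(6,3)1 — no occupied neighbors
(7,1)1 1/1
(7,2)1 1/1
(7,4)1 — no occupied neighbors
The smallest same-type fraction is 1/2 at (1,1), which reduces to 1/2. Any threshold above that leaves this student unsatisfied.

1/2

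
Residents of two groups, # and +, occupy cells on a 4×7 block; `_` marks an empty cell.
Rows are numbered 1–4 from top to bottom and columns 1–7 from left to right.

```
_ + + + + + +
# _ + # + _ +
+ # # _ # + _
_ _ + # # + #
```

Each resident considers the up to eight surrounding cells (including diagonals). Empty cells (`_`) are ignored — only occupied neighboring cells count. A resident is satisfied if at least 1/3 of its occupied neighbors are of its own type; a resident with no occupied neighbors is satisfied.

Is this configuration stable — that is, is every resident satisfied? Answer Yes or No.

No

(1,2)+ 2/3 ok
(1,3)+ 3/4 ok
(1,4)+ 4/5 ok
(1,5)+ 3/4 ok
(1,6)+ 4/4 ok
(1,7)+ 2/2 ok
(2,1)# 1/3 ok
(2,3)+ 3/6 ok
(2,4)# 2/7 unhappy
(2,5)+ 4/6 ok
(2,7)+ 3/3 ok
(3,1)+ 0/2 unhappy
(3,2)# 2/5 ok
(3,3)# 3/5 ok
(3,5)# 3/6 ok
(3,6)+ 3/6 ok
(4,3)+ 0/3 unhappy
(4,4)# 3/4 ok
(4,5)# 2/4 ok
(4,6)+ 1/4 unhappy
(4,7)# 0/2 unhappy
For instance (2,4) has only 2/7 same-type neighbors, below 1/3.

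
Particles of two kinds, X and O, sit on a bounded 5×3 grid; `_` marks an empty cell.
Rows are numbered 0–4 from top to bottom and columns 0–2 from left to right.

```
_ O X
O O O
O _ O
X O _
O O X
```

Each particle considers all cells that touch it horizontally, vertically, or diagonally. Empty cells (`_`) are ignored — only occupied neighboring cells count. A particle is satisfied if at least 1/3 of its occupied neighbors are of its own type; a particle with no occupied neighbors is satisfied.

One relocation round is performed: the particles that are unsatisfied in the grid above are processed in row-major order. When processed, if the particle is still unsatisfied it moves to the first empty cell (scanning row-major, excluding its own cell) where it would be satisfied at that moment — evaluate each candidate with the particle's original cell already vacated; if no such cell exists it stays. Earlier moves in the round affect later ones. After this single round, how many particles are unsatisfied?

3

Initially unsatisfied (in order): (0,2), (3,0), (4,2).
  (0,2): no empty cell satisfies it; stays.
  (3,0): no empty cell satisfies it; stays.
  (4,2): no empty cell satisfies it; stays.
Resulting grid:
_ O X
O O O
O _ O
X O _
O O X
Unsatisfied now: (0,2), (3,0), (4,2).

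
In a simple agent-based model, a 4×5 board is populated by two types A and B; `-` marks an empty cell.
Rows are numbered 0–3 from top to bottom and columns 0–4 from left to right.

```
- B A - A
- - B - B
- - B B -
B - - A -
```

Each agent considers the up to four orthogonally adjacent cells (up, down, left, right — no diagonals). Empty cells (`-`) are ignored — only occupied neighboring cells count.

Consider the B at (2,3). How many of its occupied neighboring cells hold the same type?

Occupied neighbors of (2,3): (3,3)=A, (2,2)=B.
Same type (B): 1 of 2.

1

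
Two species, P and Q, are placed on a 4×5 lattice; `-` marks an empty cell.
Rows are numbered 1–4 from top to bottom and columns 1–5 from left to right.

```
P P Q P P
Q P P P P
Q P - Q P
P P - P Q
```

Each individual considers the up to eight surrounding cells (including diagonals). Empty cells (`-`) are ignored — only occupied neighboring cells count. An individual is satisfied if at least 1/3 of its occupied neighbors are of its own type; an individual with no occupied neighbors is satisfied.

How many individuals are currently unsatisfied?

(1,1)P 2/3 ok
(1,2)P 3/5 ok
(1,3)Q 0/5 unhappy
(1,4)P 4/5 ok
(1,5)P 3/3 ok
(2,1)Q 1/5 unhappy
(2,2)P 4/7 ok
(2,3)P 5/7 ok
(2,4)P 5/7 ok
(2,5)P 4/5 ok
(3,1)Q 1/5 unhappy
(3,2)P 4/6 ok
(3,4)Q 1/6 unhappy
(3,5)P 3/5 ok
(4,1)P 2/3 ok
(4,2)P 2/3 ok
(4,4)P 1/3 ok
(4,5)Q 1/3 ok
Unsatisfied: (1,3), (2,1), (3,1), (3,4) — 4 in total.

4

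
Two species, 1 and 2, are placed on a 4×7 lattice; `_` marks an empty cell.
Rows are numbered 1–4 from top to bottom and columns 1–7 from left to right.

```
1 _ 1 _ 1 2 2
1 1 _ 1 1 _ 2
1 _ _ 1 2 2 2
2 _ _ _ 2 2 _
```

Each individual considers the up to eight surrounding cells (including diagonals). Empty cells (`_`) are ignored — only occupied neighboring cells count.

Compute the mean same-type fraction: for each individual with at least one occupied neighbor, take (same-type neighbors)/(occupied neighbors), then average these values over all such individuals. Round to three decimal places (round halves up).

0.762

(1,1)1 2/2
(1,3)1 2/2
(1,5)1 2/3
(1,6)2 2/4
(1,7)2 2/2
(2,1)1 3/3
(2,2)1 4/4
(2,4)1 4/5
(2,5)1 3/6
(2,7)2 4/4
(3,1)1 2/3
(3,4)1 2/4
(3,5)2 3/6
(3,6)2 5/6
(3,7)2 3/3
(4,1)2 0/1
(4,5)2 3/4
(4,6)2 4/4
Sum over 18 individuals: 2/2 + 2/2 + 2/3 + 2/4 + 2/2 + 3/3 + 4/4 + 4/5 + 3/6 + 4/4 + 2/3 + 2/4 + 3/6 + 5/6 + 3/3 + 0/1 + 3/4 + 4/4 = 823/60; mean = 823/60 ÷ 18 = 823/1080 = 0.762037… → 0.762.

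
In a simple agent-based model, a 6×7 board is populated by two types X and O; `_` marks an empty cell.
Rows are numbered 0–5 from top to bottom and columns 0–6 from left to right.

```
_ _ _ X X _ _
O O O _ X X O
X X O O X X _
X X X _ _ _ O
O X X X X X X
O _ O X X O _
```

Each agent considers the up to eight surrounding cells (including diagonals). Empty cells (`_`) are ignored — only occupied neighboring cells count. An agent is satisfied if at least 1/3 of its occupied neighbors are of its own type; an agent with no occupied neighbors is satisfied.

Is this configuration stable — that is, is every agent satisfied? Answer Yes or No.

No

Row 0: (0,3)X 2/3 satisfied · (0,4)X 3/3 satisfied
Row 1: (1,0)O 1/3 satisfied · (1,1)O 3/5 satisfied · (1,2)O 3/5 satisfied · (1,4)X 5/6 satisfied · (1,5)X 4/5 satisfied · (1,6)O 0/2 not
Row 2: (2,0)X 3/5 satisfied · (2,1)X 4/8 satisfied · (2,2)O 3/6 satisfied · (2,3)O 2/5 satisfied · (2,4)X 3/4 satisfied · (2,5)X 3/5 satisfied
Row 3: (3,0)X 4/5 satisfied · (3,1)X 6/8 satisfied · (3,2)X 5/7 satisfied · (3,6)O 0/3 not
Row 4: (4,0)O 1/4 not · (4,1)X 4/7 satisfied · (4,2)X 5/6 satisfied · (4,3)X 5/6 satisfied · (4,4)X 4/5 satisfied · (4,5)X 3/5 satisfied · (4,6)X 1/3 satisfied
Row 5: (5,0)O 1/2 satisfied · (5,2)O 0/4 not · (5,3)X 4/5 satisfied · (5,4)X 4/5 satisfied · (5,5)O 0/4 not
For instance (1,6) has only 0/2 same-type neighbors, below 1/3.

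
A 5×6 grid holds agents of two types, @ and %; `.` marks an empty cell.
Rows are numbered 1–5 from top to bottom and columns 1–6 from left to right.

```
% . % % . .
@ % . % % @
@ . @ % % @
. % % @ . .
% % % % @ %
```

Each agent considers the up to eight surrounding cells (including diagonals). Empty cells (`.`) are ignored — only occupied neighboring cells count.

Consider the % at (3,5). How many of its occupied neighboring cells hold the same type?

3

Occupied neighbors of (3,5): (2,4)=%, (2,5)=%, (2,6)=@, (3,4)=%, (3,6)=@, (4,4)=@.
Same type (%): 3 of 6.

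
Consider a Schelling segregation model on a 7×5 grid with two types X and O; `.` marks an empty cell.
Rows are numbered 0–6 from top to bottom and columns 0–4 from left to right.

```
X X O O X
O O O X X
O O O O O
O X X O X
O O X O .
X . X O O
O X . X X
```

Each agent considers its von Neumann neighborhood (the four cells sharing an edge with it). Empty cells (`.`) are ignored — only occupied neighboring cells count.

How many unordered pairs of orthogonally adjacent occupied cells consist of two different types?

23

Scan each occupied cell's neighbors to the right and below so each pair is counted once.
From row 0: 5 unlike of 9 pairs (running 5/9).
From row 1: 3 unlike of 9 pairs (running 8/18).
From row 2: 3 unlike of 9 pairs (running 11/27).
From row 3: 4 unlike of 8 pairs (running 15/35).
From row 4: 3 unlike of 6 pairs (running 18/41).
From row 5: 4 unlike of 5 pairs (running 22/46).
From row 6: 1 unlike of 2 pairs (running 23/48).
Total adjacent occupied pairs: 48; unlike-type pairs: 23.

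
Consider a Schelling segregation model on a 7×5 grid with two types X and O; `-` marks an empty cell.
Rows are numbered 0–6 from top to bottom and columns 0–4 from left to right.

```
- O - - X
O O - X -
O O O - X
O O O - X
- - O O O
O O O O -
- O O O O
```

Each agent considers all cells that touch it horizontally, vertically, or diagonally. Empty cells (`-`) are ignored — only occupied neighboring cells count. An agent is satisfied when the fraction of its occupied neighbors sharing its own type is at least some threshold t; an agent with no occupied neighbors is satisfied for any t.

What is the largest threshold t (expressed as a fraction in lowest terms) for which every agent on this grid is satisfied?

1/3

Row 0: (0,1)O 2/2 · (0,4)X 1/1
Row 1: (1,0)O 4/4 · (1,1)O 5/5 · (1,3)X 2/3
Row 2: (2,0)O 5/5 · (2,1)O 7/7 · (2,2)O 4/5 · (2,4)X 2/2
Row 3: (3,0)O 3/3 · (3,1)O 6/6 · (3,2)O 5/5 · (3,4)X 1/3
Row 4: (4,2)O 6/6 · (4,3)O 5/6 · (4,4)O 2/3
Row 5: (5,0)O 2/2 · (5,1)O 5/5 · (5,2)O 7/7 · (5,3)O 7/7
Row 6: (6,1)O 4/4 · (6,2)O 5/5 · (6,3)O 4/4 · (6,4)O 2/2
The smallest same-type fraction is 1/3 at (3,4), which reduces to 1/3. Any threshold above that leaves this agent unsatisfied.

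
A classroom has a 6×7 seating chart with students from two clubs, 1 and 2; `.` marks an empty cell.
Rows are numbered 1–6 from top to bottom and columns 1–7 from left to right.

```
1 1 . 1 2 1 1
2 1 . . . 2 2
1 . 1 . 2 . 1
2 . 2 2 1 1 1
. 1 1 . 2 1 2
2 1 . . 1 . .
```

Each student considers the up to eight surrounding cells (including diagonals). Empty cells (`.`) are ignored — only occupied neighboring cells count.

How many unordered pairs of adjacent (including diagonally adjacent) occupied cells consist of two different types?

31

Scan each occupied cell's neighbors to the right and below (and the two forward diagonals) so each pair is counted once.
From row 1: 8 unlike of 13 pairs (running 8/13).
From row 2: 4 unlike of 8 pairs (running 12/21).
From row 3: 5 unlike of 8 pairs (running 17/29).
From row 4: 9 unlike of 16 pairs (running 26/45).
From row 5: 4 unlike of 8 pairs (running 30/53).
From row 6: 1 unlike of 1 pairs (running 31/54).
Total adjacent occupied pairs: 54; unlike-type pairs: 31.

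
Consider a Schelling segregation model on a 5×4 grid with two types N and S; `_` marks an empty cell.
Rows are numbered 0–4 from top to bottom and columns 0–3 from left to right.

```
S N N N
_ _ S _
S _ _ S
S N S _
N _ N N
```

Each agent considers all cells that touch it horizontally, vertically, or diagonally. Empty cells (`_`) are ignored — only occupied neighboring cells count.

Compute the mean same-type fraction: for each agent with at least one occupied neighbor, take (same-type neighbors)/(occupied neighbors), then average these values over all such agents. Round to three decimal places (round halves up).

Row 0: (0,0)S 0/1 · (0,1)N 1/3 · (0,2)N 2/3 · (0,3)N 1/2
Row 1: (1,2)S 1/4
Row 2: (2,0)S 1/2 · (2,3)S 2/2
Row 3: (3,0)S 1/3 · (3,1)N 2/5 · (3,2)S 1/4
Row 4: (4,0)N 1/2 · (4,2)N 2/3 · (4,3)N 1/2
Sum over 13 agents: 0/1 + 1/3 + 2/3 + 1/2 + 1/4 + 1/2 + 2/2 + 1/3 + 2/5 + 1/4 + 1/2 + 2/3 + 1/2 = 59/10; mean = 59/10 ÷ 13 = 59/130 = 0.453846… → 0.454.

0.454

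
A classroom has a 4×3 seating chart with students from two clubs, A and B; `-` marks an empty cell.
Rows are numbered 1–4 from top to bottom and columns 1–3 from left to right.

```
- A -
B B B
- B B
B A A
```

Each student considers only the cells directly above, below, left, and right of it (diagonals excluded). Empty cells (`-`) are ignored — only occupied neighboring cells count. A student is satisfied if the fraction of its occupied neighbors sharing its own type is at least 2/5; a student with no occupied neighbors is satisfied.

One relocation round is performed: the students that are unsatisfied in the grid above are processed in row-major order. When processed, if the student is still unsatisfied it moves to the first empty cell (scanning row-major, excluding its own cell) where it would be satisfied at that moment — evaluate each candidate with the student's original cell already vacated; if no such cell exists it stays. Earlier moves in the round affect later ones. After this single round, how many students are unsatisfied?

Initially unsatisfied (in order): (1,2), (4,1), (4,2).
  (1,2): no empty cell satisfies it; stays.
  (4,1) → (1,1).
  (4,2): now satisfied by earlier moves; stays.
Resulting grid:
B A -
B B B
- B B
- A A
Unsatisfied now: (1,2).

1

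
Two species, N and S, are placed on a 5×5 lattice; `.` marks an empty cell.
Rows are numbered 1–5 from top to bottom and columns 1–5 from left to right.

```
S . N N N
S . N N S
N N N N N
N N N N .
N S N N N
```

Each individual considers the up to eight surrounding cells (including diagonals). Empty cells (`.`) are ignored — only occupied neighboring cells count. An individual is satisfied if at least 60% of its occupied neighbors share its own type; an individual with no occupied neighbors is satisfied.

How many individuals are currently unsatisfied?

(1,1)S 1/1 ok
(1,3)N 3/3 ok
(1,4)N 4/5 ok
(1,5)N 2/3 ok
(2,1)S 1/3 unhappy
(2,3)N 6/6 ok
(2,4)N 7/8 ok
(2,5)S 0/5 unhappy
(3,1)N 3/4 ok
(3,2)N 6/7 ok
(3,3)N 7/7 ok
(3,4)N 6/7 ok
(3,5)N 3/4 ok
(4,1)N 4/5 ok
(4,2)N 7/8 ok
(4,3)N 7/8 ok
(4,4)N 7/7 ok
(5,1)N 2/3 ok
(5,2)S 0/5 unhappy
(5,3)N 4/5 ok
(5,4)N 4/4 ok
(5,5)N 2/2 ok
Unsatisfied: (2,1), (2,5), (5,2) — 3 in total.

3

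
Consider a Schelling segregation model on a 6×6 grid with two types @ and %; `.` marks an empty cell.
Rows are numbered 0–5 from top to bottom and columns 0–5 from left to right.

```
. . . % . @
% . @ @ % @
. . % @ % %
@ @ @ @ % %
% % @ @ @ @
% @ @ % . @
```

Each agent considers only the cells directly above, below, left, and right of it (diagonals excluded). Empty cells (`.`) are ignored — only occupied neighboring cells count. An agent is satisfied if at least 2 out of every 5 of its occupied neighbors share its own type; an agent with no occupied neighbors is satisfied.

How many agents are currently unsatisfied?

7

(0,3)% 0/1 ✗
(0,5)@ 1/1 ✓
(1,0)% 0/0 ✓
(1,2)@ 1/2 ✓
(1,3)@ 2/4 ✓
(1,4)% 1/3 ✗
(1,5)@ 1/3 ✗
(2,2)% 0/3 ✗
(2,3)@ 2/4 ✓
(2,4)% 3/4 ✓
(2,5)% 2/3 ✓
(3,0)@ 1/2 ✓
(3,1)@ 2/3 ✓
(3,2)@ 3/4 ✓
(3,3)@ 3/4 ✓
(3,4)% 2/4 ✓
(3,5)% 2/3 ✓
(4,0)% 2/3 ✓
(4,1)% 1/4 ✗
(4,2)@ 3/4 ✓
(4,3)@ 3/4 ✓
(4,4)@ 2/3 ✓
(4,5)@ 2/3 ✓
(5,0)% 1/2 ✓
(5,1)@ 1/3 ✗
(5,2)@ 2/3 ✓
(5,3)% 0/2 ✗
(5,5)@ 1/1 ✓
Unsatisfied: (0,3), (1,4), (1,5), (2,2), (4,1), (5,1), (5,3) — 7 in total.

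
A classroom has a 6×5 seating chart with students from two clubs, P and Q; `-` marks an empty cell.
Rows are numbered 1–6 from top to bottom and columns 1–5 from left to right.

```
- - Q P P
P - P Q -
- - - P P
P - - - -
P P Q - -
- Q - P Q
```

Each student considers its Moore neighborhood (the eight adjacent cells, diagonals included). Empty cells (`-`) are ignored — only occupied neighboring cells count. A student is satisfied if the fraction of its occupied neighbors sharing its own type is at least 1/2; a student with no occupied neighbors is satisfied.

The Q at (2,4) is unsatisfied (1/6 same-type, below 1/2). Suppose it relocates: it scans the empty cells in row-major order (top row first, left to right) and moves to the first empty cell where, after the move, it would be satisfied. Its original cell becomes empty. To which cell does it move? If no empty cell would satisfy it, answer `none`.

(5,4)

Vacating (2,4). Empty cells in order:
  (1,1): 0/1 same-type → still unsatisfied.
  (1,2): 1/3 same-type → still unsatisfied.
  (2,2): 1/3 same-type → still unsatisfied.
  (2,5): 0/4 same-type → still unsatisfied.
  (3,1): 0/2 same-type → still unsatisfied.
  (3,2): 0/3 same-type → still unsatisfied.
  (3,3): 0/2 same-type → still unsatisfied.
  (4,2): 1/4 same-type → still unsatisfied.
  (4,3): 1/3 same-type → still unsatisfied.
  (4,4): 1/3 same-type → still unsatisfied.
  (4,5): 0/2 same-type → still unsatisfied.
  (5,4): 2/3 same-type → satisfied — stop here.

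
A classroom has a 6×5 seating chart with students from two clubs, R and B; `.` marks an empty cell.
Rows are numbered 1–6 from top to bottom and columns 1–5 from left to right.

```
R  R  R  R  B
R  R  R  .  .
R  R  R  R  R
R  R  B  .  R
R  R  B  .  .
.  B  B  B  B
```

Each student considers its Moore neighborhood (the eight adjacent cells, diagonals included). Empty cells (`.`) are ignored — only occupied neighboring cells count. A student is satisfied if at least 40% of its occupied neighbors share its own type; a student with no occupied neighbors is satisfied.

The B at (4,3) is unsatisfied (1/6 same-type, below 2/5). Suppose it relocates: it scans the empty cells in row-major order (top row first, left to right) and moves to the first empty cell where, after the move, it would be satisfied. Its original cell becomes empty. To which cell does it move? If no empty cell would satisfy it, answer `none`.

(5,4)

Vacating (4,3). Empty cells in order:
  (2,4): 1/7 same-type → still unsatisfied.
  (2,5): 1/4 same-type → still unsatisfied.
  (4,4): 1/5 same-type → still unsatisfied.
  (5,4): 4/5 same-type → satisfied — stop here.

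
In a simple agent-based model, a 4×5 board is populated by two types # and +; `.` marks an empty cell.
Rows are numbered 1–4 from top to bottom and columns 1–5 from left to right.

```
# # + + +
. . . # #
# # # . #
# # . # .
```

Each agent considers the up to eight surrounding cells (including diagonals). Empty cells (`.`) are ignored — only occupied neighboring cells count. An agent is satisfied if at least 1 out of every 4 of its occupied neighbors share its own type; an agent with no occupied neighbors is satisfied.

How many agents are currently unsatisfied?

0

(1,1)# 1/1 satisfied
(1,2)# 1/2 satisfied
(1,3)+ 1/3 satisfied
(1,4)+ 2/4 satisfied
(1,5)+ 1/3 satisfied
(2,4)# 3/6 satisfied
(2,5)# 2/4 satisfied
(3,1)# 3/3 satisfied
(3,2)# 4/4 satisfied
(3,3)# 4/4 satisfied
(3,5)# 3/3 satisfied
(4,1)# 3/3 satisfied
(4,2)# 4/4 satisfied
(4,4)# 2/2 satisfied
Every one meets the threshold.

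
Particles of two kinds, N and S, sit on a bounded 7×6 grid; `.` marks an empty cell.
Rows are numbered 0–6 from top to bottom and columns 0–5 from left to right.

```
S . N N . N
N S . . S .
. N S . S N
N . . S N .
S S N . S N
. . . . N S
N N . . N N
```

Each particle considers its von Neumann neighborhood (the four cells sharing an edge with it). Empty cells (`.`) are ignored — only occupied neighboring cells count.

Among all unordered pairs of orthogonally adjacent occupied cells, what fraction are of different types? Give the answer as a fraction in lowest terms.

5/7

Scan each occupied cell's neighbors to the right and below so each pair is counted once.
From row 0: 1 unlike of 2 pairs (running 1/2).
From row 1: 2 unlike of 3 pairs (running 3/5).
From row 2: 3 unlike of 3 pairs (running 6/8).
From row 3: 3 unlike of 3 pairs (running 9/11).
From row 4: 4 unlike of 5 pairs (running 13/16).
From row 5: 2 unlike of 3 pairs (running 15/19).
From row 6: 0 unlike of 2 pairs (running 15/21).
Total adjacent occupied pairs: 21; unlike-type pairs: 15.
15/21 reduces to 5/7.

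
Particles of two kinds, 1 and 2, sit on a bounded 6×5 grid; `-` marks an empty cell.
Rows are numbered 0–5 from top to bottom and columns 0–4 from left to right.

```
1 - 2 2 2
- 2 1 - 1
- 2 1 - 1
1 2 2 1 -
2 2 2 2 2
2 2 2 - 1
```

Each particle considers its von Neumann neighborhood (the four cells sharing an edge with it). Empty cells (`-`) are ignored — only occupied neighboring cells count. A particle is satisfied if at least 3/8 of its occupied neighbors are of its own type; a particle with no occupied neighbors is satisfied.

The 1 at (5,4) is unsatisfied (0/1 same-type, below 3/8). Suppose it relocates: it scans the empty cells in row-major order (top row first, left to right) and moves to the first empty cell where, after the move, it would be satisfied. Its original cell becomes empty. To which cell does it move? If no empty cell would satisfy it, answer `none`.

(1,0)

Vacating (5,4). Empty cells in order:
  (0,1): 1/3 same-type → still unsatisfied.
  (1,0): 1/2 same-type → satisfied — stop here.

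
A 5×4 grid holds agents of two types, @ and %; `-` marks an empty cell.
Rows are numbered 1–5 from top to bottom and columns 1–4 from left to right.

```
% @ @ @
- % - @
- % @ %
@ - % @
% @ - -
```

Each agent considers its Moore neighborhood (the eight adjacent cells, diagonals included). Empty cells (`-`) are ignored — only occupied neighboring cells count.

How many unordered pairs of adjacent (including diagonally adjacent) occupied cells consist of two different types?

14

Scan each occupied cell's neighbors to the right and below (and the two forward diagonals) so each pair is counted once.
Row 1: %(1,1)–@(1,2)≠ %(1,1)–%(2,2)= @(1,2)–@(1,3)= @(1,2)–%(2,2)≠ @(1,3)–@(1,4)= @(1,3)–@(2,4)= @(1,3)–%(2,2)≠ @(1,4)–@(2,4)=  → 3/8 unlike.
Row 2: %(2,2)–%(3,2)= %(2,2)–@(3,3)≠ @(2,4)–%(3,4)≠ @(2,4)–@(3,3)=  → 2/4 unlike.
Row 3: %(3,2)–@(3,3)≠ %(3,2)–%(4,3)= %(3,2)–@(4,1)≠ @(3,3)–%(3,4)≠ @(3,3)–%(4,3)≠ @(3,3)–@(4,4)= %(3,4)–@(4,4)≠ %(3,4)–%(4,3)=  → 5/8 unlike.
Row 4: @(4,1)–%(5,1)≠ @(4,1)–@(5,2)= %(4,3)–@(4,4)≠ %(4,3)–@(5,2)≠  → 3/4 unlike.
Row 5: %(5,1)–@(5,2)≠  → 1/1 unlike.
Total adjacent occupied pairs: 25; unlike-type pairs: 14.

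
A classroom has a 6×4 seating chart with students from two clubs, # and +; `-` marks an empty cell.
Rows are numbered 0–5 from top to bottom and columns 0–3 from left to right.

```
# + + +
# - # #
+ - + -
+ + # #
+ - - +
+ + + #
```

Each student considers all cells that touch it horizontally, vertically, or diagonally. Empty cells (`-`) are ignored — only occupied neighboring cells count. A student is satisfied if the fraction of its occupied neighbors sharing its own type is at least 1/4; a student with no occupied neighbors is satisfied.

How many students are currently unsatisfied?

(0,0)# 1/2 ok
(0,1)+ 1/4 ok
(0,2)+ 2/4 ok
(0,3)+ 1/3 ok
(1,0)# 1/3 ok
(1,2)# 1/5 unhappy
(1,3)# 1/4 ok
(2,0)+ 2/3 ok
(2,2)+ 1/5 unhappy
(3,0)+ 3/3 ok
(3,1)+ 4/5 ok
(3,2)# 1/4 ok
(3,3)# 1/3 ok
(4,0)+ 4/4 ok
(4,3)+ 1/4 ok
(5,0)+ 2/2 ok
(5,1)+ 3/3 ok
(5,2)+ 2/3 ok
(5,3)# 0/2 unhappy
Unsatisfied: (1,2), (2,2), (5,3) — 3 in total.

3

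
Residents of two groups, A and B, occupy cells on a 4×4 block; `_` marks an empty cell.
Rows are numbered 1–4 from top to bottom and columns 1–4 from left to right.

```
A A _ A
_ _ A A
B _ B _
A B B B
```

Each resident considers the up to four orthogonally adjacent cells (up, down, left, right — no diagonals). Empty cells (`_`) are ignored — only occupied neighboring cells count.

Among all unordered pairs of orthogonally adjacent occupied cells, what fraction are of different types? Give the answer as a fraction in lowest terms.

Scan each occupied cell's neighbors to the right and below so each pair is counted once.
From row 1: 0 unlike of 2 pairs (running 0/2).
From row 2: 1 unlike of 2 pairs (running 1/4).
From row 3: 1 unlike of 2 pairs (running 2/6).
From row 4: 1 unlike of 3 pairs (running 3/9).
Total adjacent occupied pairs: 9; unlike-type pairs: 3.
3/9 reduces to 1/3.

1/3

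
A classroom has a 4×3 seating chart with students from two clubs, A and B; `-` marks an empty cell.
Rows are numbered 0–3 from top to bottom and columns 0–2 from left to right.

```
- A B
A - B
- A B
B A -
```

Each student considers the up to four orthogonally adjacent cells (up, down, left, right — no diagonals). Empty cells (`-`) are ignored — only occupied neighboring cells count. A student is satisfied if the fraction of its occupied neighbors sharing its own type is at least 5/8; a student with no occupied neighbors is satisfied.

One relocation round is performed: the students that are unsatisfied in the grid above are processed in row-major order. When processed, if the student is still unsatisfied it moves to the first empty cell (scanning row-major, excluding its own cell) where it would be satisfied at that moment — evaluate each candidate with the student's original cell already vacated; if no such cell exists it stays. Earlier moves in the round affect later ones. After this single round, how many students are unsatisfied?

Initially unsatisfied (in order): (0,1), (0,2), (2,1), (2,2), (3,0), (3,1).
  (0,1) → (0,0).
  (0,2): now satisfied by earlier moves; stays.
  (2,1): no empty cell satisfies it; stays.
  (2,2): no empty cell satisfies it; stays.
  (3,0): no empty cell satisfies it; stays.
  (3,1) → (1,1).
Resulting grid:
A - B
A A B
- A B
B - -
Unsatisfied now: (2,1), (2,2).

2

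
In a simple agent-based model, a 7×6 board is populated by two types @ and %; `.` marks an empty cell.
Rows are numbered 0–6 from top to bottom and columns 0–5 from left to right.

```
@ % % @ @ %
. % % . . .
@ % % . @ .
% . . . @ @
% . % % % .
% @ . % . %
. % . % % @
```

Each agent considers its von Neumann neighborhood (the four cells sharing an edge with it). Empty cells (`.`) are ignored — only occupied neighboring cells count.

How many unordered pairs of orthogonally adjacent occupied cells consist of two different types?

10

Scan each occupied cell's neighbors to the right and below so each pair is counted once.
Row 0: @(0,0)–%(0,1)≠ %(0,1)–%(0,2)= %(0,1)–%(1,1)= %(0,2)–@(0,3)≠ %(0,2)–%(1,2)= @(0,3)–@(0,4)= @(0,4)–%(0,5)≠  → 3/7 unlike.
Row 1: %(1,1)–%(1,2)= %(1,1)–%(2,1)= %(1,2)–%(2,2)=  → 0/3 unlike.
Row 2: @(2,0)–%(2,1)≠ @(2,0)–%(3,0)≠ %(2,1)–%(2,2)= @(2,4)–@(3,4)=  → 2/4 unlike.
Row 3: %(3,0)–%(4,0)= @(3,4)–@(3,5)= @(3,4)–%(4,4)≠  → 1/3 unlike.
Row 4: %(4,0)–%(5,0)= %(4,2)–%(4,3)= %(4,3)–%(4,4)= %(4,3)–%(5,3)=  → 0/4 unlike.
Row 5: %(5,0)–@(5,1)≠ @(5,1)–%(6,1)≠ %(5,3)–%(6,3)= %(5,5)–@(6,5)≠  → 3/4 unlike.
Row 6: %(6,3)–%(6,4)= %(6,4)–@(6,5)≠  → 1/2 unlike.
Total adjacent occupied pairs: 27; unlike-type pairs: 10.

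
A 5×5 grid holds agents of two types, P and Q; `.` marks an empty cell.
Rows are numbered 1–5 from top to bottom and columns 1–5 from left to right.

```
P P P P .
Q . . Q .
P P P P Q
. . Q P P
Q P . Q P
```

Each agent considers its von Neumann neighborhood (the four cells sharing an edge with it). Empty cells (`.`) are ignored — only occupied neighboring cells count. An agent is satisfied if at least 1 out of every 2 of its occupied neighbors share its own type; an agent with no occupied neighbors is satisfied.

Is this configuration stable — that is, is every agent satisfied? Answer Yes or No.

Row 1: (1,1)P 1/2 ✓ · (1,2)P 2/2 ✓ · (1,3)P 2/2 ✓ · (1,4)P 1/2 ✓
Row 2: (2,1)Q 0/2 ✗ · (2,4)Q 0/2 ✗
Row 3: (3,1)P 1/2 ✓ · (3,2)P 2/2 ✓ · (3,3)P 2/3 ✓ · (3,4)P 2/4 ✓ · (3,5)Q 0/2 ✗
Row 4: (4,3)Q 0/2 ✗ · (4,4)P 2/4 ✓ · (4,5)P 2/3 ✓
Row 5: (5,1)Q 0/1 ✗ · (5,2)P 0/1 ✗ · (5,4)Q 0/2 ✗ · (5,5)P 1/2 ✓
For instance (2,1) has only 0/2 same-type neighbors, below 1/2.

No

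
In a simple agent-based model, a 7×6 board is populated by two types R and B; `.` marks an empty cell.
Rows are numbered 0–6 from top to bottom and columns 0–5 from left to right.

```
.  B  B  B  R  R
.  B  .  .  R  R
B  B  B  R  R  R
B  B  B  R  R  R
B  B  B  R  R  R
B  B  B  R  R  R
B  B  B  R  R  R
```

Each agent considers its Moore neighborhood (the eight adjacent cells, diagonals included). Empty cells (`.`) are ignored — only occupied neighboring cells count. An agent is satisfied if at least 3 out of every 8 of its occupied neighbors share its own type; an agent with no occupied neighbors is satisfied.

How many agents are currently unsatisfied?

Row 0: (0,1)B 2/2 satisfied · (0,2)B 3/3 satisfied · (0,3)B 1/3 not · (0,4)R 3/4 satisfied · (0,5)R 3/3 satisfied
Row 1: (1,1)B 5/5 satisfied · (1,4)R 6/7 satisfied · (1,5)R 5/5 satisfied
Row 2: (2,0)B 4/4 satisfied · (2,1)B 6/6 satisfied · (2,2)B 4/6 satisfied · (2,3)R 4/6 satisfied · (2,4)R 7/7 satisfied · (2,5)R 5/5 satisfied
Row 3: (3,0)B 5/5 satisfied · (3,1)B 8/8 satisfied · (3,2)B 5/8 satisfied · (3,3)R 5/8 satisfied · (3,4)R 8/8 satisfied · (3,5)R 5/5 satisfied
Row 4: (4,0)B 5/5 satisfied · (4,1)B 8/8 satisfied · (4,2)B 5/8 satisfied · (4,3)R 5/8 satisfied · (4,4)R 8/8 satisfied · (4,5)R 5/5 satisfied
Row 5: (5,0)B 5/5 satisfied · (5,1)B 8/8 satisfied · (5,2)B 5/8 satisfied · (5,3)R 5/8 satisfied · (5,4)R 8/8 satisfied · (5,5)R 5/5 satisfied
Row 6: (6,0)B 3/3 satisfied · (6,1)B 5/5 satisfied · (6,2)B 3/5 satisfied · (6,3)R 3/5 satisfied · (6,4)R 5/5 satisfied · (6,5)R 3/3 satisfied
Unsatisfied: (0,3) — 1 in total.

1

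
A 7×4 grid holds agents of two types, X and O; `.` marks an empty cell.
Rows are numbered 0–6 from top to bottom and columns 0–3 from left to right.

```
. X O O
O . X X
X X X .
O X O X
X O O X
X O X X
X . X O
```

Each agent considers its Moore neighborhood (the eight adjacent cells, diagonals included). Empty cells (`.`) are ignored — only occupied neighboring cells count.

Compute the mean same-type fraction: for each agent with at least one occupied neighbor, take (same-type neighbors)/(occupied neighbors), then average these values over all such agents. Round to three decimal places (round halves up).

0.423

(0,1)X 1/3
(0,2)O 1/4
(0,3)O 1/3
(1,0)O 0/3
(1,2)X 4/6
(1,3)X 2/4
(2,0)X 2/4
(2,1)X 4/7
(2,2)X 5/6
(3,0)O 1/5
(3,1)X 4/8
(3,2)O 2/7
(3,3)X 2/4
(4,0)X 2/5
(4,1)O 4/8
(4,2)O 3/8
(4,3)X 3/5
(5,0)X 2/4
(5,1)O 2/7
(5,2)X 3/7
(5,3)X 3/5
(6,0)X 1/2
(6,2)X 2/4
(6,3)O 0/3
Sum over 24 agents: 1/3 + 1/4 + 1/3 + 0/3 + 4/6 + 2/4 + 2/4 + 4/7 + 5/6 + 1/5 + 4/8 + 2/7 + 2/4 + 2/5 + 4/8 + 3/8 + 3/5 + 2/4 + 2/7 + 3/7 + 3/5 + 1/2 + 2/4 + 0/3 = 8537/840; mean = 8537/840 ÷ 24 = 8537/20160 = 0.423462… → 0.423.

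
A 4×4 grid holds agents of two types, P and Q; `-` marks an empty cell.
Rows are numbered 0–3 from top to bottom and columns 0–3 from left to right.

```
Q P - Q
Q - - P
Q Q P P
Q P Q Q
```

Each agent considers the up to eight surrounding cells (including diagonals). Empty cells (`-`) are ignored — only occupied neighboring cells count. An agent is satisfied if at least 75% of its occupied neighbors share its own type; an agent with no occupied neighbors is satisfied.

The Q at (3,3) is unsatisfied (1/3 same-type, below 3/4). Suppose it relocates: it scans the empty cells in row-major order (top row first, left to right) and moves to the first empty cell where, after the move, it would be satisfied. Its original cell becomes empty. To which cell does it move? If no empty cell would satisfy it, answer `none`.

Vacating (3,3). Empty cells in order:
  (0,2): 1/3 same-type → still unsatisfied.
  (1,1): 4/6 same-type → still unsatisfied.
  (1,2): 2/6 same-type → still unsatisfied.

none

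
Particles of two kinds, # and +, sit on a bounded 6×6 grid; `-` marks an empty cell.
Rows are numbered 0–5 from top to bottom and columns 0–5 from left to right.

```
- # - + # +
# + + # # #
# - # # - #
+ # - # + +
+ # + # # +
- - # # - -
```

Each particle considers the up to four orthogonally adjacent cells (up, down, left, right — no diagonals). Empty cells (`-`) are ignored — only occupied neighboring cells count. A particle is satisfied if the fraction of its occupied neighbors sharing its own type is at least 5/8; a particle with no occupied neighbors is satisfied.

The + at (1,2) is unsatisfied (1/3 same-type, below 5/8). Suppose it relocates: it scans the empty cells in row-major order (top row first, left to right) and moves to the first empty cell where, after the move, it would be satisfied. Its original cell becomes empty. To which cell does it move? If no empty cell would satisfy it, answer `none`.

(5,0)

Vacating (1,2). Empty cells in order:
  (0,0): 0/2 same-type → still unsatisfied.
  (0,2): 1/2 same-type → still unsatisfied.
  (2,1): 1/4 same-type → still unsatisfied.
  (2,4): 1/4 same-type → still unsatisfied.
  (3,2): 1/4 same-type → still unsatisfied.
  (5,0): 1/1 same-type → satisfied — stop here.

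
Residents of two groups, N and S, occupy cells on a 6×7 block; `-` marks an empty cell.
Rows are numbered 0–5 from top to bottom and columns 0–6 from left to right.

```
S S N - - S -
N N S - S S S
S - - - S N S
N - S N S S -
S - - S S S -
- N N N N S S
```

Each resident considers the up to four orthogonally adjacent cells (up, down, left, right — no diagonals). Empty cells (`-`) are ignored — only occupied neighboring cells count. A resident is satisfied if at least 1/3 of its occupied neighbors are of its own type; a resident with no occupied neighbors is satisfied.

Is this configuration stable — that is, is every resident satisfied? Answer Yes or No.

Row 0: (0,0)S 1/2 satisfied · (0,1)S 1/3 satisfied · (0,2)N 0/2 not · (0,5)S 1/1 satisfied
Row 1: (1,0)N 1/3 satisfied · (1,1)N 1/3 satisfied · (1,2)S 0/2 not · (1,4)S 2/2 satisfied · (1,5)S 3/4 satisfied · (1,6)S 2/2 satisfied
Row 2: (2,0)S 0/2 not · (2,4)S 2/3 satisfied · (2,5)N 0/4 not · (2,6)S 1/2 satisfied
Row 3: (3,0)N 0/2 not · (3,2)S 0/1 not · (3,3)N 0/3 not · (3,4)S 3/4 satisfied · (3,5)S 2/3 satisfied
Row 4: (4,0)S 0/1 not · (4,3)S 1/3 satisfied · (4,4)S 3/4 satisfied · (4,5)S 3/3 satisfied
Row 5: (5,1)N 1/1 satisfied · (5,2)N 2/2 satisfied · (5,3)N 2/3 satisfied · (5,4)N 1/3 satisfied · (5,5)S 2/3 satisfied · (5,6)S 1/1 satisfied
For instance (0,2) has only 0/2 same-type neighbors, below 1/3.

No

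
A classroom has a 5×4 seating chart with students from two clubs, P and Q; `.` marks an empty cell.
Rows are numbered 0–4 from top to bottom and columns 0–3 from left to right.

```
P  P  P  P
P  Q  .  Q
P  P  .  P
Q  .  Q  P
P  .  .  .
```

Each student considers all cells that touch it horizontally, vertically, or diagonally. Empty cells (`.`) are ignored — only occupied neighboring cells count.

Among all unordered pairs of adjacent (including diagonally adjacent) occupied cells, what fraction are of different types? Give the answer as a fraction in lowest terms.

5/8

Scan each occupied cell's neighbors to the right and below (and the two forward diagonals) so each pair is counted once.
Row 0: P(0,0)–P(0,1)= P(0,0)–P(1,0)= P(0,0)–Q(1,1)≠ P(0,1)–P(0,2)= P(0,1)–Q(1,1)≠ P(0,1)–P(1,0)= P(0,2)–P(0,3)= P(0,2)–Q(1,3)≠ P(0,2)–Q(1,1)≠ P(0,3)–Q(1,3)≠  → 5/10 unlike.
Row 1: P(1,0)–Q(1,1)≠ P(1,0)–P(2,0)= P(1,0)–P(2,1)= Q(1,1)–P(2,1)≠ Q(1,1)–P(2,0)≠ Q(1,3)–P(2,3)≠  → 4/6 unlike.
Row 2: P(2,0)–P(2,1)= P(2,0)–Q(3,0)≠ P(2,1)–Q(3,2)≠ P(2,1)–Q(3,0)≠ P(2,3)–P(3,3)= P(2,3)–Q(3,2)≠  → 4/6 unlike.
Row 3: Q(3,0)–P(4,0)≠ Q(3,2)–P(3,3)≠  → 2/2 unlike.
Total adjacent occupied pairs: 24; unlike-type pairs: 15.
15/24 reduces to 5/8.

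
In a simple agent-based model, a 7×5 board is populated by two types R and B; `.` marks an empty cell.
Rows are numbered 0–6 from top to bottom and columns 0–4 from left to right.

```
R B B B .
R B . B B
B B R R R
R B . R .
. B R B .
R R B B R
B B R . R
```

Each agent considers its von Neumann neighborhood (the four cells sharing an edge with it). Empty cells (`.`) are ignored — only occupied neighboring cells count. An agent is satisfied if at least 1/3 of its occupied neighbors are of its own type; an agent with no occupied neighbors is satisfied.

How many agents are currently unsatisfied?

(0,0)R 1/2 ok
(0,1)B 2/3 ok
(0,2)B 2/2 ok
(0,3)B 2/2 ok
(1,0)R 1/3 ok
(1,1)B 2/3 ok
(1,3)B 2/3 ok
(1,4)B 1/2 ok
(2,0)B 1/3 ok
(2,1)B 3/4 ok
(2,2)R 1/2 ok
(2,3)R 3/4 ok
(2,4)R 1/2 ok
(3,0)R 0/2 unhappy
(3,1)B 2/3 ok
(3,3)R 1/2 ok
(4,1)B 1/3 ok
(4,2)R 0/3 unhappy
(4,3)B 1/3 ok
(5,0)R 1/2 ok
(5,1)R 1/4 unhappy
(5,2)B 1/4 unhappy
(5,3)B 2/3 ok
(5,4)R 1/2 ok
(6,0)B 1/2 ok
(6,1)B 1/3 ok
(6,2)R 0/2 unhappy
(6,4)R 1/1 ok
Unsatisfied: (3,0), (4,2), (5,1), (5,2), (6,2) — 5 in total.

5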